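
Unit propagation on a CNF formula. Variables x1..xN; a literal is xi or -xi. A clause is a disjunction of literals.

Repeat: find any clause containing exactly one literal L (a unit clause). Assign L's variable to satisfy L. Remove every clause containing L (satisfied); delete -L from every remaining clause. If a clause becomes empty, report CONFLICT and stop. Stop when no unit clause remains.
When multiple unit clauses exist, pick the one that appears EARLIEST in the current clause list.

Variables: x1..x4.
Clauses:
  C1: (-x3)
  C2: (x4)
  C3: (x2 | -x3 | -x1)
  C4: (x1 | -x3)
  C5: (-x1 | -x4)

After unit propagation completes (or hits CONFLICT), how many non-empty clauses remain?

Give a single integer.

unit clause [-3] forces x3=F; simplify:
  satisfied 3 clause(s); 2 remain; assigned so far: [3]
unit clause [4] forces x4=T; simplify:
  drop -4 from [-1, -4] -> [-1]
  satisfied 1 clause(s); 1 remain; assigned so far: [3, 4]
unit clause [-1] forces x1=F; simplify:
  satisfied 1 clause(s); 0 remain; assigned so far: [1, 3, 4]

Answer: 0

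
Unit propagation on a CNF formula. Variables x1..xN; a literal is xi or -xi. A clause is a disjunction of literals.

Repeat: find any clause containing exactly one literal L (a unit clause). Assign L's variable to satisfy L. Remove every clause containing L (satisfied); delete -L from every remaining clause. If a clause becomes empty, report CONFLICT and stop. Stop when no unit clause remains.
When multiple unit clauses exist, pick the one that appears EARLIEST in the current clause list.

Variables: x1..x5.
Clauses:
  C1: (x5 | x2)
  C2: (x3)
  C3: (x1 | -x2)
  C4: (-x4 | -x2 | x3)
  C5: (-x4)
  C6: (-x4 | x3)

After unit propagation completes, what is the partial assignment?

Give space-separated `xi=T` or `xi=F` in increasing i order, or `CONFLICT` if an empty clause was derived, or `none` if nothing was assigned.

Answer: x3=T x4=F

Derivation:
unit clause [3] forces x3=T; simplify:
  satisfied 3 clause(s); 3 remain; assigned so far: [3]
unit clause [-4] forces x4=F; simplify:
  satisfied 1 clause(s); 2 remain; assigned so far: [3, 4]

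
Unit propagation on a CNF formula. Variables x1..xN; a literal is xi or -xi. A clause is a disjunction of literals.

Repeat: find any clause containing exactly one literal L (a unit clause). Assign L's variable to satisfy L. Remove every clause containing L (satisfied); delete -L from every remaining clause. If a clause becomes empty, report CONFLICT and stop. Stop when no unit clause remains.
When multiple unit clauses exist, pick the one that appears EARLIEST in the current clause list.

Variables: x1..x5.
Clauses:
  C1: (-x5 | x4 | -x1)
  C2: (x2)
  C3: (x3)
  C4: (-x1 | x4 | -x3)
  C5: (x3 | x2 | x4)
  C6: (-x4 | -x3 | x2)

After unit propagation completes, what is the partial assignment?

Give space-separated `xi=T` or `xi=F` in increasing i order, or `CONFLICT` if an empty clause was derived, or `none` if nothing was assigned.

unit clause [2] forces x2=T; simplify:
  satisfied 3 clause(s); 3 remain; assigned so far: [2]
unit clause [3] forces x3=T; simplify:
  drop -3 from [-1, 4, -3] -> [-1, 4]
  satisfied 1 clause(s); 2 remain; assigned so far: [2, 3]

Answer: x2=T x3=T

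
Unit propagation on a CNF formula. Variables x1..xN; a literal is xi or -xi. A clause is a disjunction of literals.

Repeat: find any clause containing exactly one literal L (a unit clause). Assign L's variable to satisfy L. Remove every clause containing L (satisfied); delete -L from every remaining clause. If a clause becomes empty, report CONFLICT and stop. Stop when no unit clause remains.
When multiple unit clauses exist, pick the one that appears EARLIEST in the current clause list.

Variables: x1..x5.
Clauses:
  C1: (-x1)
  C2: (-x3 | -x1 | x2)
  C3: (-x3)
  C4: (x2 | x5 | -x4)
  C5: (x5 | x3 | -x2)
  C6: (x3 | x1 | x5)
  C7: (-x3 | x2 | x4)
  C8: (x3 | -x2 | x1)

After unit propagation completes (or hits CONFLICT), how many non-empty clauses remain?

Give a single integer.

unit clause [-1] forces x1=F; simplify:
  drop 1 from [3, 1, 5] -> [3, 5]
  drop 1 from [3, -2, 1] -> [3, -2]
  satisfied 2 clause(s); 6 remain; assigned so far: [1]
unit clause [-3] forces x3=F; simplify:
  drop 3 from [5, 3, -2] -> [5, -2]
  drop 3 from [3, 5] -> [5]
  drop 3 from [3, -2] -> [-2]
  satisfied 2 clause(s); 4 remain; assigned so far: [1, 3]
unit clause [5] forces x5=T; simplify:
  satisfied 3 clause(s); 1 remain; assigned so far: [1, 3, 5]
unit clause [-2] forces x2=F; simplify:
  satisfied 1 clause(s); 0 remain; assigned so far: [1, 2, 3, 5]

Answer: 0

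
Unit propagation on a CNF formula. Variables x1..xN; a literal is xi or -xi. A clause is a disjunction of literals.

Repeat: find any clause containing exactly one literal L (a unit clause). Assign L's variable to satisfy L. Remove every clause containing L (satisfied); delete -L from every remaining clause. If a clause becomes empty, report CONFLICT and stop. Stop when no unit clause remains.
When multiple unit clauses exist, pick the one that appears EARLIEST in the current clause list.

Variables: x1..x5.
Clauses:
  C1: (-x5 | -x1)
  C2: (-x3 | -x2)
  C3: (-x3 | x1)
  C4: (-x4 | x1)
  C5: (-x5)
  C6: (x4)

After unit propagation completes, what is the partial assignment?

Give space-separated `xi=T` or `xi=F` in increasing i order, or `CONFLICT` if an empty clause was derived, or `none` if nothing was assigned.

unit clause [-5] forces x5=F; simplify:
  satisfied 2 clause(s); 4 remain; assigned so far: [5]
unit clause [4] forces x4=T; simplify:
  drop -4 from [-4, 1] -> [1]
  satisfied 1 clause(s); 3 remain; assigned so far: [4, 5]
unit clause [1] forces x1=T; simplify:
  satisfied 2 clause(s); 1 remain; assigned so far: [1, 4, 5]

Answer: x1=T x4=T x5=F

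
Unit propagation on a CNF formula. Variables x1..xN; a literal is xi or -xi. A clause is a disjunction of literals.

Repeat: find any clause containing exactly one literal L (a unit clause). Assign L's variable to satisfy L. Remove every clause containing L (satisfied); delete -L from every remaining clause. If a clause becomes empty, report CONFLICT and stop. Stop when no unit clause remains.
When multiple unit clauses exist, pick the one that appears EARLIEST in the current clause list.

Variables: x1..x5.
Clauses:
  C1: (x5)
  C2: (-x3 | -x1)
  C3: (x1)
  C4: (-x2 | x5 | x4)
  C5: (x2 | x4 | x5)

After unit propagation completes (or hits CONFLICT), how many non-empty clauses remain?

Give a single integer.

unit clause [5] forces x5=T; simplify:
  satisfied 3 clause(s); 2 remain; assigned so far: [5]
unit clause [1] forces x1=T; simplify:
  drop -1 from [-3, -1] -> [-3]
  satisfied 1 clause(s); 1 remain; assigned so far: [1, 5]
unit clause [-3] forces x3=F; simplify:
  satisfied 1 clause(s); 0 remain; assigned so far: [1, 3, 5]

Answer: 0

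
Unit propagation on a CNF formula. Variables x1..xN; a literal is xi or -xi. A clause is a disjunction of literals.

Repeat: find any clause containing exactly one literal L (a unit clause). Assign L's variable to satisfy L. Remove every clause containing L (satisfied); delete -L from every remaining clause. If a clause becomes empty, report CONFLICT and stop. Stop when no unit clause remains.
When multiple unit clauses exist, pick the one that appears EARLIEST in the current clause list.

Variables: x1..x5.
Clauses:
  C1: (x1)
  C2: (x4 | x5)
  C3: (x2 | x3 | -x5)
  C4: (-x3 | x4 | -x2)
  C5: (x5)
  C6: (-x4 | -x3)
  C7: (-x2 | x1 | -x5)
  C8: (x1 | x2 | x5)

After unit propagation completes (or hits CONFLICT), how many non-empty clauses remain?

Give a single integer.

Answer: 3

Derivation:
unit clause [1] forces x1=T; simplify:
  satisfied 3 clause(s); 5 remain; assigned so far: [1]
unit clause [5] forces x5=T; simplify:
  drop -5 from [2, 3, -5] -> [2, 3]
  satisfied 2 clause(s); 3 remain; assigned so far: [1, 5]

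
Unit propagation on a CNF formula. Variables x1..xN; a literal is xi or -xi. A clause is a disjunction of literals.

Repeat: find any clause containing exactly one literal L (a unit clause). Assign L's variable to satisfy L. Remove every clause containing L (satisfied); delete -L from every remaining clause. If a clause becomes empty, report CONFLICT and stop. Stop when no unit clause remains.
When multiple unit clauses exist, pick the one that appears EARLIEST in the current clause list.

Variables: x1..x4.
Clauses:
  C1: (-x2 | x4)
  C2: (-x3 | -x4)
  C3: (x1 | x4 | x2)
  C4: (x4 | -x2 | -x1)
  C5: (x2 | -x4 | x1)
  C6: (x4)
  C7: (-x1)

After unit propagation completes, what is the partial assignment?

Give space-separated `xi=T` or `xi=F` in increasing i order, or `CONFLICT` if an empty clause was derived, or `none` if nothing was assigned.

unit clause [4] forces x4=T; simplify:
  drop -4 from [-3, -4] -> [-3]
  drop -4 from [2, -4, 1] -> [2, 1]
  satisfied 4 clause(s); 3 remain; assigned so far: [4]
unit clause [-3] forces x3=F; simplify:
  satisfied 1 clause(s); 2 remain; assigned so far: [3, 4]
unit clause [-1] forces x1=F; simplify:
  drop 1 from [2, 1] -> [2]
  satisfied 1 clause(s); 1 remain; assigned so far: [1, 3, 4]
unit clause [2] forces x2=T; simplify:
  satisfied 1 clause(s); 0 remain; assigned so far: [1, 2, 3, 4]

Answer: x1=F x2=T x3=F x4=T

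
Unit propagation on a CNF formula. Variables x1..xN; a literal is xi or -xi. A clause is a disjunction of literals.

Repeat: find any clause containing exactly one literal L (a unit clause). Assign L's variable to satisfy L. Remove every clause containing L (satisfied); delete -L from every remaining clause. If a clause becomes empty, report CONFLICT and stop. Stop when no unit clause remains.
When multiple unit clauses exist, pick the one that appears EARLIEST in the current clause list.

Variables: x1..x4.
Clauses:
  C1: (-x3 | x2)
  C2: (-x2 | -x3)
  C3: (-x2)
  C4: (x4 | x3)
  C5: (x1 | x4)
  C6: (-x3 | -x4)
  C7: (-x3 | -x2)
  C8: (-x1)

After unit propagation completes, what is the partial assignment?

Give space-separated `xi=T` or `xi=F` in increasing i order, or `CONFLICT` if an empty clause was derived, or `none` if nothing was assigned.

Answer: x1=F x2=F x3=F x4=T

Derivation:
unit clause [-2] forces x2=F; simplify:
  drop 2 from [-3, 2] -> [-3]
  satisfied 3 clause(s); 5 remain; assigned so far: [2]
unit clause [-3] forces x3=F; simplify:
  drop 3 from [4, 3] -> [4]
  satisfied 2 clause(s); 3 remain; assigned so far: [2, 3]
unit clause [4] forces x4=T; simplify:
  satisfied 2 clause(s); 1 remain; assigned so far: [2, 3, 4]
unit clause [-1] forces x1=F; simplify:
  satisfied 1 clause(s); 0 remain; assigned so far: [1, 2, 3, 4]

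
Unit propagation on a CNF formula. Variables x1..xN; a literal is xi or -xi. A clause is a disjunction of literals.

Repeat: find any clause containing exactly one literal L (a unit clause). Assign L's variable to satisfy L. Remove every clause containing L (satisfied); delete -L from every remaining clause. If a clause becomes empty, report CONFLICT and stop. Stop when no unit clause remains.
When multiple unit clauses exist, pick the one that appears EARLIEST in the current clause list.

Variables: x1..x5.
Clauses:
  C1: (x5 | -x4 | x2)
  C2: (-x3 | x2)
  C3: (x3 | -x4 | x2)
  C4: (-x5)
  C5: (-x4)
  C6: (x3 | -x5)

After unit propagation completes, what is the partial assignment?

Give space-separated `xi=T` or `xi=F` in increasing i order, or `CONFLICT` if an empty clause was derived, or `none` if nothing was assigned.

unit clause [-5] forces x5=F; simplify:
  drop 5 from [5, -4, 2] -> [-4, 2]
  satisfied 2 clause(s); 4 remain; assigned so far: [5]
unit clause [-4] forces x4=F; simplify:
  satisfied 3 clause(s); 1 remain; assigned so far: [4, 5]

Answer: x4=F x5=F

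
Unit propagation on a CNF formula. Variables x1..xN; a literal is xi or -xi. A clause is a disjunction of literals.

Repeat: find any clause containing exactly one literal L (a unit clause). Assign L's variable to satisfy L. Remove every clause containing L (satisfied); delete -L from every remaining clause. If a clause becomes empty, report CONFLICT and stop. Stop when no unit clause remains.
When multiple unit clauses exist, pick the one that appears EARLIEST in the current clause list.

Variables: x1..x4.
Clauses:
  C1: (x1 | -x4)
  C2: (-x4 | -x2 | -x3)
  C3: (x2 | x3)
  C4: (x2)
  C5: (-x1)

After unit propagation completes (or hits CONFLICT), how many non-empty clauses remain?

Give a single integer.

unit clause [2] forces x2=T; simplify:
  drop -2 from [-4, -2, -3] -> [-4, -3]
  satisfied 2 clause(s); 3 remain; assigned so far: [2]
unit clause [-1] forces x1=F; simplify:
  drop 1 from [1, -4] -> [-4]
  satisfied 1 clause(s); 2 remain; assigned so far: [1, 2]
unit clause [-4] forces x4=F; simplify:
  satisfied 2 clause(s); 0 remain; assigned so far: [1, 2, 4]

Answer: 0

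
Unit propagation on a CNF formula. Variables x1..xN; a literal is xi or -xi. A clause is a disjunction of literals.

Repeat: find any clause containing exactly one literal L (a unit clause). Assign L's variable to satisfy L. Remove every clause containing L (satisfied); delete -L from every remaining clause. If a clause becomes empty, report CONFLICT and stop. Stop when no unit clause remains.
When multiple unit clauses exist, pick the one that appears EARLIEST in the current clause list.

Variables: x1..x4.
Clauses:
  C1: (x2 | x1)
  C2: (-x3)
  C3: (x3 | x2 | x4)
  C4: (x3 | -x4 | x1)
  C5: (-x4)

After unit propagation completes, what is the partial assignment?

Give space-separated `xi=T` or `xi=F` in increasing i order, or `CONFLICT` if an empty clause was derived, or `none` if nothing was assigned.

unit clause [-3] forces x3=F; simplify:
  drop 3 from [3, 2, 4] -> [2, 4]
  drop 3 from [3, -4, 1] -> [-4, 1]
  satisfied 1 clause(s); 4 remain; assigned so far: [3]
unit clause [-4] forces x4=F; simplify:
  drop 4 from [2, 4] -> [2]
  satisfied 2 clause(s); 2 remain; assigned so far: [3, 4]
unit clause [2] forces x2=T; simplify:
  satisfied 2 clause(s); 0 remain; assigned so far: [2, 3, 4]

Answer: x2=T x3=F x4=F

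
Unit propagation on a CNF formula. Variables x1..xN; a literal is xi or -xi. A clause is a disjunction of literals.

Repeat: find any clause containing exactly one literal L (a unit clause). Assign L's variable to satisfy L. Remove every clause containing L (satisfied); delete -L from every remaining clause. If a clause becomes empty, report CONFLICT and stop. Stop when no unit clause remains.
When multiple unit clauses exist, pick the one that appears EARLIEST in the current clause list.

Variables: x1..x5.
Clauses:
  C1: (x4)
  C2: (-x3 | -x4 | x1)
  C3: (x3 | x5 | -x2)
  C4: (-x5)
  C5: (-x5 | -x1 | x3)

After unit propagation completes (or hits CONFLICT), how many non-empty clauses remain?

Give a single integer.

unit clause [4] forces x4=T; simplify:
  drop -4 from [-3, -4, 1] -> [-3, 1]
  satisfied 1 clause(s); 4 remain; assigned so far: [4]
unit clause [-5] forces x5=F; simplify:
  drop 5 from [3, 5, -2] -> [3, -2]
  satisfied 2 clause(s); 2 remain; assigned so far: [4, 5]

Answer: 2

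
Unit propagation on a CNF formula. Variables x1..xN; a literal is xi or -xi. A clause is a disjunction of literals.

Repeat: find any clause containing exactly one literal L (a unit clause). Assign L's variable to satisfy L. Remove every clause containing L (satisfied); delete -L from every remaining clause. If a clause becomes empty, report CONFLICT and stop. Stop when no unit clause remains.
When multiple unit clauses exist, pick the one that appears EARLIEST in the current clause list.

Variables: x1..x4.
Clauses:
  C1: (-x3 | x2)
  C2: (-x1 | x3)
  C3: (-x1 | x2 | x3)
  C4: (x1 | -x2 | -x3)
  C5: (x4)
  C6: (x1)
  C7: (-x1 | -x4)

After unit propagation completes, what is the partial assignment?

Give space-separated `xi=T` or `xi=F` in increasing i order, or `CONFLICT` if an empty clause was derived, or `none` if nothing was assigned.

unit clause [4] forces x4=T; simplify:
  drop -4 from [-1, -4] -> [-1]
  satisfied 1 clause(s); 6 remain; assigned so far: [4]
unit clause [1] forces x1=T; simplify:
  drop -1 from [-1, 3] -> [3]
  drop -1 from [-1, 2, 3] -> [2, 3]
  drop -1 from [-1] -> [] (empty!)
  satisfied 2 clause(s); 4 remain; assigned so far: [1, 4]
CONFLICT (empty clause)

Answer: CONFLICT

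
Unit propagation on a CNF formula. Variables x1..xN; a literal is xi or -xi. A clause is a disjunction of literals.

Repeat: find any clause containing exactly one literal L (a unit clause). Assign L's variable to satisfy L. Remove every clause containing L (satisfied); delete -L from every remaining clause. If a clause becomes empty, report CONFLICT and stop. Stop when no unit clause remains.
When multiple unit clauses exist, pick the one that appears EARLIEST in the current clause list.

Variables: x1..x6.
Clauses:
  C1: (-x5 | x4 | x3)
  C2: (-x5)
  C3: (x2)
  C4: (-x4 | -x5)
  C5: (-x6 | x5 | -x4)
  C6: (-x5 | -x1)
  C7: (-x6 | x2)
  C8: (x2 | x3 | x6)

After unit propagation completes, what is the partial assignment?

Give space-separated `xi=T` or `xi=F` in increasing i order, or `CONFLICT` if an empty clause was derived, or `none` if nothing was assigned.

Answer: x2=T x5=F

Derivation:
unit clause [-5] forces x5=F; simplify:
  drop 5 from [-6, 5, -4] -> [-6, -4]
  satisfied 4 clause(s); 4 remain; assigned so far: [5]
unit clause [2] forces x2=T; simplify:
  satisfied 3 clause(s); 1 remain; assigned so far: [2, 5]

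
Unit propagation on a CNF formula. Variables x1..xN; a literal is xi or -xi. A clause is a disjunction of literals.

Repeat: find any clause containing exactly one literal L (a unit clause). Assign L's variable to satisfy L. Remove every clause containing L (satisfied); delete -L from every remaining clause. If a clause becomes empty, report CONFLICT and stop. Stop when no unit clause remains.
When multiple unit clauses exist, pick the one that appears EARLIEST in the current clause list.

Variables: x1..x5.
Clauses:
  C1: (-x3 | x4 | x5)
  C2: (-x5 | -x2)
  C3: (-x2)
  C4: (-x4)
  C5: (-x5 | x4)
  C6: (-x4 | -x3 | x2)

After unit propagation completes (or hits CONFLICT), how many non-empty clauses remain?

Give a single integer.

unit clause [-2] forces x2=F; simplify:
  drop 2 from [-4, -3, 2] -> [-4, -3]
  satisfied 2 clause(s); 4 remain; assigned so far: [2]
unit clause [-4] forces x4=F; simplify:
  drop 4 from [-3, 4, 5] -> [-3, 5]
  drop 4 from [-5, 4] -> [-5]
  satisfied 2 clause(s); 2 remain; assigned so far: [2, 4]
unit clause [-5] forces x5=F; simplify:
  drop 5 from [-3, 5] -> [-3]
  satisfied 1 clause(s); 1 remain; assigned so far: [2, 4, 5]
unit clause [-3] forces x3=F; simplify:
  satisfied 1 clause(s); 0 remain; assigned so far: [2, 3, 4, 5]

Answer: 0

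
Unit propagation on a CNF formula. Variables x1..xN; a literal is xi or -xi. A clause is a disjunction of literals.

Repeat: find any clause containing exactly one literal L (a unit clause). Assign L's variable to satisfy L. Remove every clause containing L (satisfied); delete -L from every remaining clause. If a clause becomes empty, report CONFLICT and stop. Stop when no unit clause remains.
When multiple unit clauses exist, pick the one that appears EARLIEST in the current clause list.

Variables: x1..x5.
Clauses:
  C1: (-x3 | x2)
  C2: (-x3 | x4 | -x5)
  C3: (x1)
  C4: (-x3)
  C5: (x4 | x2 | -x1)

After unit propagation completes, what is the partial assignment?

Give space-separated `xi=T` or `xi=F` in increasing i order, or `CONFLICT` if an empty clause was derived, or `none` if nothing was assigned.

unit clause [1] forces x1=T; simplify:
  drop -1 from [4, 2, -1] -> [4, 2]
  satisfied 1 clause(s); 4 remain; assigned so far: [1]
unit clause [-3] forces x3=F; simplify:
  satisfied 3 clause(s); 1 remain; assigned so far: [1, 3]

Answer: x1=T x3=F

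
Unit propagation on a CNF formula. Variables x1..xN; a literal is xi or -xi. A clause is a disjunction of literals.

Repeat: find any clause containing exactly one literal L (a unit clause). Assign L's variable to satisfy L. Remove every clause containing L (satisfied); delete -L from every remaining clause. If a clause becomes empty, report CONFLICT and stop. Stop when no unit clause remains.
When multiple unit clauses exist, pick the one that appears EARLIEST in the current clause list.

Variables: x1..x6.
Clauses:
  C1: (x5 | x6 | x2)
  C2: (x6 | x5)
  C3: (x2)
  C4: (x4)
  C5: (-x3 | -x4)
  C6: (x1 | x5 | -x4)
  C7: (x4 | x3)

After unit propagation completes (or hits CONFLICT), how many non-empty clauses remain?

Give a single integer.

unit clause [2] forces x2=T; simplify:
  satisfied 2 clause(s); 5 remain; assigned so far: [2]
unit clause [4] forces x4=T; simplify:
  drop -4 from [-3, -4] -> [-3]
  drop -4 from [1, 5, -4] -> [1, 5]
  satisfied 2 clause(s); 3 remain; assigned so far: [2, 4]
unit clause [-3] forces x3=F; simplify:
  satisfied 1 clause(s); 2 remain; assigned so far: [2, 3, 4]

Answer: 2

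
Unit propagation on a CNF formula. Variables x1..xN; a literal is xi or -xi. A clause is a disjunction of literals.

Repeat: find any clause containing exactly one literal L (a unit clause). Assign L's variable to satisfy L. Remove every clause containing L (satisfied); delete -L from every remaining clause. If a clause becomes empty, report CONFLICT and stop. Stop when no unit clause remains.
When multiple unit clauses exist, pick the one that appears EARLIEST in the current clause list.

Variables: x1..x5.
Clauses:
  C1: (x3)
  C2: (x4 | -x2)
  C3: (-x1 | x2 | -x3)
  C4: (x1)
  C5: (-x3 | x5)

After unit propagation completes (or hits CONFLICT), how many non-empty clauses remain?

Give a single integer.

Answer: 0

Derivation:
unit clause [3] forces x3=T; simplify:
  drop -3 from [-1, 2, -3] -> [-1, 2]
  drop -3 from [-3, 5] -> [5]
  satisfied 1 clause(s); 4 remain; assigned so far: [3]
unit clause [1] forces x1=T; simplify:
  drop -1 from [-1, 2] -> [2]
  satisfied 1 clause(s); 3 remain; assigned so far: [1, 3]
unit clause [2] forces x2=T; simplify:
  drop -2 from [4, -2] -> [4]
  satisfied 1 clause(s); 2 remain; assigned so far: [1, 2, 3]
unit clause [4] forces x4=T; simplify:
  satisfied 1 clause(s); 1 remain; assigned so far: [1, 2, 3, 4]
unit clause [5] forces x5=T; simplify:
  satisfied 1 clause(s); 0 remain; assigned so far: [1, 2, 3, 4, 5]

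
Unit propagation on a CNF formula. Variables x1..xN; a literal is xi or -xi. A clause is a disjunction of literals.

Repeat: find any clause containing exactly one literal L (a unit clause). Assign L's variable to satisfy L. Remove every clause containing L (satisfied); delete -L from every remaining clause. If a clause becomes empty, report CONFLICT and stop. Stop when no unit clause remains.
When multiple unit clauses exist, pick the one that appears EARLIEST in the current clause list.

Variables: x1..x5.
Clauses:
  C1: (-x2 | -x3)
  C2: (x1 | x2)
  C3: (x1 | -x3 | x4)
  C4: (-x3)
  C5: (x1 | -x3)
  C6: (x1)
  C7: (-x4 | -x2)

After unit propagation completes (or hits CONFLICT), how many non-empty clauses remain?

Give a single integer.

Answer: 1

Derivation:
unit clause [-3] forces x3=F; simplify:
  satisfied 4 clause(s); 3 remain; assigned so far: [3]
unit clause [1] forces x1=T; simplify:
  satisfied 2 clause(s); 1 remain; assigned so far: [1, 3]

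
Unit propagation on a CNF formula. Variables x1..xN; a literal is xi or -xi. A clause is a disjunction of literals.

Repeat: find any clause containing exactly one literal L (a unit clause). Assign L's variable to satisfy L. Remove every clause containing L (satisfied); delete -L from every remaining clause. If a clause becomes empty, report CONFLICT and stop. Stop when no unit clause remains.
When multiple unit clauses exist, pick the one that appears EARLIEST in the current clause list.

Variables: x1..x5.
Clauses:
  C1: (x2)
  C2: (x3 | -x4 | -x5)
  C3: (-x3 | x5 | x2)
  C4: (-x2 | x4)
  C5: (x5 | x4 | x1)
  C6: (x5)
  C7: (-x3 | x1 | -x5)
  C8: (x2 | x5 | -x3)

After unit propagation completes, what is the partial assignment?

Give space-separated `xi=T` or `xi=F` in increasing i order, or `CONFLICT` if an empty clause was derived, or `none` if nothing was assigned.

unit clause [2] forces x2=T; simplify:
  drop -2 from [-2, 4] -> [4]
  satisfied 3 clause(s); 5 remain; assigned so far: [2]
unit clause [4] forces x4=T; simplify:
  drop -4 from [3, -4, -5] -> [3, -5]
  satisfied 2 clause(s); 3 remain; assigned so far: [2, 4]
unit clause [5] forces x5=T; simplify:
  drop -5 from [3, -5] -> [3]
  drop -5 from [-3, 1, -5] -> [-3, 1]
  satisfied 1 clause(s); 2 remain; assigned so far: [2, 4, 5]
unit clause [3] forces x3=T; simplify:
  drop -3 from [-3, 1] -> [1]
  satisfied 1 clause(s); 1 remain; assigned so far: [2, 3, 4, 5]
unit clause [1] forces x1=T; simplify:
  satisfied 1 clause(s); 0 remain; assigned so far: [1, 2, 3, 4, 5]

Answer: x1=T x2=T x3=T x4=T x5=T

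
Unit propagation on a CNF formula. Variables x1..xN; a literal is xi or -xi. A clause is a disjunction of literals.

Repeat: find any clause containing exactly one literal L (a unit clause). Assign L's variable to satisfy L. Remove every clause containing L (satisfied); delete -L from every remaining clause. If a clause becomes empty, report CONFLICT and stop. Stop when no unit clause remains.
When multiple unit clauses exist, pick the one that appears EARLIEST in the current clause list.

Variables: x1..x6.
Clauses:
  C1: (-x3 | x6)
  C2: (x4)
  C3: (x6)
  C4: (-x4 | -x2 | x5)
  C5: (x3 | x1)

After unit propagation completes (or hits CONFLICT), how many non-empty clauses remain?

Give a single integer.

unit clause [4] forces x4=T; simplify:
  drop -4 from [-4, -2, 5] -> [-2, 5]
  satisfied 1 clause(s); 4 remain; assigned so far: [4]
unit clause [6] forces x6=T; simplify:
  satisfied 2 clause(s); 2 remain; assigned so far: [4, 6]

Answer: 2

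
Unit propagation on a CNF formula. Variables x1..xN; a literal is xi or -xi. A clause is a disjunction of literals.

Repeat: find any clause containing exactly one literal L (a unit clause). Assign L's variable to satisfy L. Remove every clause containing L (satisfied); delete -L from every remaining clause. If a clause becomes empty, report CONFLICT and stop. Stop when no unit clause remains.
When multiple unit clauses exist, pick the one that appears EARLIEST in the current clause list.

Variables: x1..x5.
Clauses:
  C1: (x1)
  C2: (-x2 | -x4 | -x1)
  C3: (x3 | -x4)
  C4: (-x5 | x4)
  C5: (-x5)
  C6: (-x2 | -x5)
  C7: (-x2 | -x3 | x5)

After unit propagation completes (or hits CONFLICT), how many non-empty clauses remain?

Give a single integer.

unit clause [1] forces x1=T; simplify:
  drop -1 from [-2, -4, -1] -> [-2, -4]
  satisfied 1 clause(s); 6 remain; assigned so far: [1]
unit clause [-5] forces x5=F; simplify:
  drop 5 from [-2, -3, 5] -> [-2, -3]
  satisfied 3 clause(s); 3 remain; assigned so far: [1, 5]

Answer: 3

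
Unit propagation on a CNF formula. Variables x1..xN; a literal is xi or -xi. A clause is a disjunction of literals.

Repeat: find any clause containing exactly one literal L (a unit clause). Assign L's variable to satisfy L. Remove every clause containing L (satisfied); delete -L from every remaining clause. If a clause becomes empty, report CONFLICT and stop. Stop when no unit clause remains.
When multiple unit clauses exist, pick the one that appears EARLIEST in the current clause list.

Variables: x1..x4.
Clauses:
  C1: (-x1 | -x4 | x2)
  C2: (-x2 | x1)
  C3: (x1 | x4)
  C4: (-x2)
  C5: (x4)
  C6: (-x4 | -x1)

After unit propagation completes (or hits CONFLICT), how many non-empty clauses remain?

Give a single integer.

Answer: 0

Derivation:
unit clause [-2] forces x2=F; simplify:
  drop 2 from [-1, -4, 2] -> [-1, -4]
  satisfied 2 clause(s); 4 remain; assigned so far: [2]
unit clause [4] forces x4=T; simplify:
  drop -4 from [-1, -4] -> [-1]
  drop -4 from [-4, -1] -> [-1]
  satisfied 2 clause(s); 2 remain; assigned so far: [2, 4]
unit clause [-1] forces x1=F; simplify:
  satisfied 2 clause(s); 0 remain; assigned so far: [1, 2, 4]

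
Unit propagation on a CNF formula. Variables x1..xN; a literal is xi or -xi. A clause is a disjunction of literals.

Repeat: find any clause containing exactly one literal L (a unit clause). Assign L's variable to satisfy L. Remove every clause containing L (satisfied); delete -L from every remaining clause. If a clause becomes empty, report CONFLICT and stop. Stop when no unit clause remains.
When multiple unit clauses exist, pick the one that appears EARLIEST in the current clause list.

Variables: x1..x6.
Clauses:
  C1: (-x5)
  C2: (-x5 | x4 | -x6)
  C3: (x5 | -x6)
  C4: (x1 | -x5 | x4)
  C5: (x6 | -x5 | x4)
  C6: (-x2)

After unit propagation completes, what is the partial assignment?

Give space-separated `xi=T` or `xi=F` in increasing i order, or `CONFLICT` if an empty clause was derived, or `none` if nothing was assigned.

Answer: x2=F x5=F x6=F

Derivation:
unit clause [-5] forces x5=F; simplify:
  drop 5 from [5, -6] -> [-6]
  satisfied 4 clause(s); 2 remain; assigned so far: [5]
unit clause [-6] forces x6=F; simplify:
  satisfied 1 clause(s); 1 remain; assigned so far: [5, 6]
unit clause [-2] forces x2=F; simplify:
  satisfied 1 clause(s); 0 remain; assigned so far: [2, 5, 6]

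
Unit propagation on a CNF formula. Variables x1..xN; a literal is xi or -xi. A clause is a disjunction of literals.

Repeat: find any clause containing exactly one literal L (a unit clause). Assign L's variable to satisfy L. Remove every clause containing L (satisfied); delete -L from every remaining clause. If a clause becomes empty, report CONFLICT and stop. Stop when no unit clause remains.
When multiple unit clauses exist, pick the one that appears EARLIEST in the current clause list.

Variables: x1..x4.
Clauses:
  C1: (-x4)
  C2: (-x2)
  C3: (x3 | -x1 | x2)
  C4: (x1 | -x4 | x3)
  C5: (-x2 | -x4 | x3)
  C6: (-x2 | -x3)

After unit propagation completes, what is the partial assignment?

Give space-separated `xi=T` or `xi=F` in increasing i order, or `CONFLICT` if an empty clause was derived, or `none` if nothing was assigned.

Answer: x2=F x4=F

Derivation:
unit clause [-4] forces x4=F; simplify:
  satisfied 3 clause(s); 3 remain; assigned so far: [4]
unit clause [-2] forces x2=F; simplify:
  drop 2 from [3, -1, 2] -> [3, -1]
  satisfied 2 clause(s); 1 remain; assigned so far: [2, 4]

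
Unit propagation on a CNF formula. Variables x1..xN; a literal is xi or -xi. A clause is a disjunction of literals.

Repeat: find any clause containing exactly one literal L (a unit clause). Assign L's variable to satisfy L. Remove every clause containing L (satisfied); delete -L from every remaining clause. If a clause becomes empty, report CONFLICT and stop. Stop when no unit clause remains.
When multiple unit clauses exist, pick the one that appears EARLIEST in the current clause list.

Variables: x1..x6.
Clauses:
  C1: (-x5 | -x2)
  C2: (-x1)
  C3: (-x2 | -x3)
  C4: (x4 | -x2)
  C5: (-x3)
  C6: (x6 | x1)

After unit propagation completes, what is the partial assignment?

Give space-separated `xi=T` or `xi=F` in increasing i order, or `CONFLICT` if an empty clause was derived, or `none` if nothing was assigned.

unit clause [-1] forces x1=F; simplify:
  drop 1 from [6, 1] -> [6]
  satisfied 1 clause(s); 5 remain; assigned so far: [1]
unit clause [-3] forces x3=F; simplify:
  satisfied 2 clause(s); 3 remain; assigned so far: [1, 3]
unit clause [6] forces x6=T; simplify:
  satisfied 1 clause(s); 2 remain; assigned so far: [1, 3, 6]

Answer: x1=F x3=F x6=T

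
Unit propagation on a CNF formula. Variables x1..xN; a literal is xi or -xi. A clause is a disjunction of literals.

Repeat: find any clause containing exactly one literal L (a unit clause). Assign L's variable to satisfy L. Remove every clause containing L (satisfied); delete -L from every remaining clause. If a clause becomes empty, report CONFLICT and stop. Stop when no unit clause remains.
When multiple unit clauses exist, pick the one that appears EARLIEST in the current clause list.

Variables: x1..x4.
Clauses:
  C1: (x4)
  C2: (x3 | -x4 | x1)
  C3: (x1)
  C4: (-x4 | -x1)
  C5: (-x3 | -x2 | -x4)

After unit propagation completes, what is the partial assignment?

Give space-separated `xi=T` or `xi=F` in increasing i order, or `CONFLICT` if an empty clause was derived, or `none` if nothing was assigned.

Answer: CONFLICT

Derivation:
unit clause [4] forces x4=T; simplify:
  drop -4 from [3, -4, 1] -> [3, 1]
  drop -4 from [-4, -1] -> [-1]
  drop -4 from [-3, -2, -4] -> [-3, -2]
  satisfied 1 clause(s); 4 remain; assigned so far: [4]
unit clause [1] forces x1=T; simplify:
  drop -1 from [-1] -> [] (empty!)
  satisfied 2 clause(s); 2 remain; assigned so far: [1, 4]
CONFLICT (empty clause)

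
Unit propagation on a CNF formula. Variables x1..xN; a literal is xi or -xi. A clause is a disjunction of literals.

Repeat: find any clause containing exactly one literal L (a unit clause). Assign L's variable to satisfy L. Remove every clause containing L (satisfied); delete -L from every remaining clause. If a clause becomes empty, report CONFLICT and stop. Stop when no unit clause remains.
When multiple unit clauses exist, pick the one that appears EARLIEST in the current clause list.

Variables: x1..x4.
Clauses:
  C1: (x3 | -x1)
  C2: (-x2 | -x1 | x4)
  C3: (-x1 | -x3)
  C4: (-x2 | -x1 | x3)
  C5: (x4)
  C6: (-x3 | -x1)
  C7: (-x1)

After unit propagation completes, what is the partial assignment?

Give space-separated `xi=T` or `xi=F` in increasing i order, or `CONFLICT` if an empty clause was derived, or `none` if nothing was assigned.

Answer: x1=F x4=T

Derivation:
unit clause [4] forces x4=T; simplify:
  satisfied 2 clause(s); 5 remain; assigned so far: [4]
unit clause [-1] forces x1=F; simplify:
  satisfied 5 clause(s); 0 remain; assigned so far: [1, 4]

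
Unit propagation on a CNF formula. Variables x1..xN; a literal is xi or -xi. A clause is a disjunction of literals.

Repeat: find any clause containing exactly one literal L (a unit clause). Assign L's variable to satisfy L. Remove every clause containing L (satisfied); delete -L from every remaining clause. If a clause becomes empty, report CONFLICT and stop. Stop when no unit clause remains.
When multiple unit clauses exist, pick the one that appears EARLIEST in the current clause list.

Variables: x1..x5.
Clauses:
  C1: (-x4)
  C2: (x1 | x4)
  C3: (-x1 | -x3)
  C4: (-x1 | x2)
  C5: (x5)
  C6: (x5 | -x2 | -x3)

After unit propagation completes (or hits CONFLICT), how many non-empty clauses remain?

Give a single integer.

unit clause [-4] forces x4=F; simplify:
  drop 4 from [1, 4] -> [1]
  satisfied 1 clause(s); 5 remain; assigned so far: [4]
unit clause [1] forces x1=T; simplify:
  drop -1 from [-1, -3] -> [-3]
  drop -1 from [-1, 2] -> [2]
  satisfied 1 clause(s); 4 remain; assigned so far: [1, 4]
unit clause [-3] forces x3=F; simplify:
  satisfied 2 clause(s); 2 remain; assigned so far: [1, 3, 4]
unit clause [2] forces x2=T; simplify:
  satisfied 1 clause(s); 1 remain; assigned so far: [1, 2, 3, 4]
unit clause [5] forces x5=T; simplify:
  satisfied 1 clause(s); 0 remain; assigned so far: [1, 2, 3, 4, 5]

Answer: 0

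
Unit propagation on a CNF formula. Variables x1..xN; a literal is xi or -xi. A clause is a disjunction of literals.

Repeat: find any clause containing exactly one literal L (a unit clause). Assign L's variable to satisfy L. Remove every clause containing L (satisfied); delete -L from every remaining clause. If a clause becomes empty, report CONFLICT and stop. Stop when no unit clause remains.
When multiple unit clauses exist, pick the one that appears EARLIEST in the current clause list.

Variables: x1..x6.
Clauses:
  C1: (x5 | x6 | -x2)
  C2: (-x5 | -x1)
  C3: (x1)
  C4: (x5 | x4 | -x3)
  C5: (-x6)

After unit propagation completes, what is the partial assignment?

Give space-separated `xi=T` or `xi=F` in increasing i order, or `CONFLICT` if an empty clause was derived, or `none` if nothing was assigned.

Answer: x1=T x2=F x5=F x6=F

Derivation:
unit clause [1] forces x1=T; simplify:
  drop -1 from [-5, -1] -> [-5]
  satisfied 1 clause(s); 4 remain; assigned so far: [1]
unit clause [-5] forces x5=F; simplify:
  drop 5 from [5, 6, -2] -> [6, -2]
  drop 5 from [5, 4, -3] -> [4, -3]
  satisfied 1 clause(s); 3 remain; assigned so far: [1, 5]
unit clause [-6] forces x6=F; simplify:
  drop 6 from [6, -2] -> [-2]
  satisfied 1 clause(s); 2 remain; assigned so far: [1, 5, 6]
unit clause [-2] forces x2=F; simplify:
  satisfied 1 clause(s); 1 remain; assigned so far: [1, 2, 5, 6]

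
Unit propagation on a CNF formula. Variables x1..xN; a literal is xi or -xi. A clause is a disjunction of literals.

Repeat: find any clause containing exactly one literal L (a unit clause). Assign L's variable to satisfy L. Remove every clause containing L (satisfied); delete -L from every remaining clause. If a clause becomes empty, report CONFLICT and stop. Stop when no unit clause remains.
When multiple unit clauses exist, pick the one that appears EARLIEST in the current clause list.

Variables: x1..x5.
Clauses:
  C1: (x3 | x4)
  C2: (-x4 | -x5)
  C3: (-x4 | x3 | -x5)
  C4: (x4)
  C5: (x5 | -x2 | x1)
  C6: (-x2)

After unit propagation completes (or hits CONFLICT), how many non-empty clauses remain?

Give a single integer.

Answer: 0

Derivation:
unit clause [4] forces x4=T; simplify:
  drop -4 from [-4, -5] -> [-5]
  drop -4 from [-4, 3, -5] -> [3, -5]
  satisfied 2 clause(s); 4 remain; assigned so far: [4]
unit clause [-5] forces x5=F; simplify:
  drop 5 from [5, -2, 1] -> [-2, 1]
  satisfied 2 clause(s); 2 remain; assigned so far: [4, 5]
unit clause [-2] forces x2=F; simplify:
  satisfied 2 clause(s); 0 remain; assigned so far: [2, 4, 5]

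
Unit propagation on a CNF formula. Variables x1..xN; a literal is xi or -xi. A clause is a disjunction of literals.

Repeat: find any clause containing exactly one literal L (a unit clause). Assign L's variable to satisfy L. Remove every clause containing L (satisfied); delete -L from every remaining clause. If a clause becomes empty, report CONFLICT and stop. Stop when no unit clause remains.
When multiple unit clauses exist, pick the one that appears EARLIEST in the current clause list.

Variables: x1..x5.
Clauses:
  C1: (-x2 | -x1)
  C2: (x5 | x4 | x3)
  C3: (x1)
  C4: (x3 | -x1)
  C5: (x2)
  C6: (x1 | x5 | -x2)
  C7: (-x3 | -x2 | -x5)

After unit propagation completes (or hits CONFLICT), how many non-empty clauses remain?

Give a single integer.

Answer: 2

Derivation:
unit clause [1] forces x1=T; simplify:
  drop -1 from [-2, -1] -> [-2]
  drop -1 from [3, -1] -> [3]
  satisfied 2 clause(s); 5 remain; assigned so far: [1]
unit clause [-2] forces x2=F; simplify:
  drop 2 from [2] -> [] (empty!)
  satisfied 2 clause(s); 3 remain; assigned so far: [1, 2]
CONFLICT (empty clause)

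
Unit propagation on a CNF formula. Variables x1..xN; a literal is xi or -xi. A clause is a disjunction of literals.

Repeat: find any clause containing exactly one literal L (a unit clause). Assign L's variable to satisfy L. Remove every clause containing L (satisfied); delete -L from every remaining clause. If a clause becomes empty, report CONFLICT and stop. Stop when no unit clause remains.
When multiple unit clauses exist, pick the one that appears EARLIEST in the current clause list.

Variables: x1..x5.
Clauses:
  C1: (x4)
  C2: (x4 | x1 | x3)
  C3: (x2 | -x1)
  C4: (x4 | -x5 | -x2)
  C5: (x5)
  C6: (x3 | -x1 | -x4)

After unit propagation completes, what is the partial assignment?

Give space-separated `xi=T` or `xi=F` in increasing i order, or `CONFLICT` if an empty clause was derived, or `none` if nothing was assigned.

Answer: x4=T x5=T

Derivation:
unit clause [4] forces x4=T; simplify:
  drop -4 from [3, -1, -4] -> [3, -1]
  satisfied 3 clause(s); 3 remain; assigned so far: [4]
unit clause [5] forces x5=T; simplify:
  satisfied 1 clause(s); 2 remain; assigned so far: [4, 5]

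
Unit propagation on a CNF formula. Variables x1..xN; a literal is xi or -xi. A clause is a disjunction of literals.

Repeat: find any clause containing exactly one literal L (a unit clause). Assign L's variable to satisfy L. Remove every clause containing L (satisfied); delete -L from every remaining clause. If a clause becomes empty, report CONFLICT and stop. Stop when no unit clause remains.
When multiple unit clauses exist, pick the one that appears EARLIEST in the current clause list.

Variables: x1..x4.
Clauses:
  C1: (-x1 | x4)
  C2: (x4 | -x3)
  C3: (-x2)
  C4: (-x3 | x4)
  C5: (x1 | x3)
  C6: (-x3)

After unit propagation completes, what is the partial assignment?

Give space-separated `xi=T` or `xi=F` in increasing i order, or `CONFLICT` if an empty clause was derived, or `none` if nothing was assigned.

Answer: x1=T x2=F x3=F x4=T

Derivation:
unit clause [-2] forces x2=F; simplify:
  satisfied 1 clause(s); 5 remain; assigned so far: [2]
unit clause [-3] forces x3=F; simplify:
  drop 3 from [1, 3] -> [1]
  satisfied 3 clause(s); 2 remain; assigned so far: [2, 3]
unit clause [1] forces x1=T; simplify:
  drop -1 from [-1, 4] -> [4]
  satisfied 1 clause(s); 1 remain; assigned so far: [1, 2, 3]
unit clause [4] forces x4=T; simplify:
  satisfied 1 clause(s); 0 remain; assigned so far: [1, 2, 3, 4]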